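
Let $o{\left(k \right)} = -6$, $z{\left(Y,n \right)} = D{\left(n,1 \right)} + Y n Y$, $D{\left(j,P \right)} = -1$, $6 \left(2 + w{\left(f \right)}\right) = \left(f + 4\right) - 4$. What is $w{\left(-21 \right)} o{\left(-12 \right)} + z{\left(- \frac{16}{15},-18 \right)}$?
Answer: $\frac{288}{25} \approx 11.52$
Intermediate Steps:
$w{\left(f \right)} = -2 + \frac{f}{6}$ ($w{\left(f \right)} = -2 + \frac{\left(f + 4\right) - 4}{6} = -2 + \frac{\left(4 + f\right) - 4}{6} = -2 + \frac{f}{6}$)
$z{\left(Y,n \right)} = -1 + n Y^{2}$ ($z{\left(Y,n \right)} = -1 + Y n Y = -1 + n Y^{2}$)
$w{\left(-21 \right)} o{\left(-12 \right)} + z{\left(- \frac{16}{15},-18 \right)} = \left(-2 + \frac{1}{6} \left(-21\right)\right) \left(-6\right) - \left(1 + 18 \left(- \frac{16}{15}\right)^{2}\right) = \left(-2 - \frac{7}{2}\right) \left(-6\right) - \left(1 + 18 \left(\left(-16\right) \frac{1}{15}\right)^{2}\right) = \left(- \frac{11}{2}\right) \left(-6\right) - \left(1 + 18 \left(- \frac{16}{15}\right)^{2}\right) = 33 - \frac{537}{25} = \frac{288}{25}$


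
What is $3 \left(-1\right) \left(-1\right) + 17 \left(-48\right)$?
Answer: $-813$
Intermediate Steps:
$3 \left(-1\right) \left(-1\right) + 17 \left(-48\right) = \left(-3\right) \left(-1\right) - 816 = 3 - 816 = -813$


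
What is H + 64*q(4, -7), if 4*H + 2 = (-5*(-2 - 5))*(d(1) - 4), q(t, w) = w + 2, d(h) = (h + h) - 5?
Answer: -1527/4 ≈ -381.75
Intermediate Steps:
d(h) = -5 + 2*h (d(h) = 2*h - 5 = -5 + 2*h)
q(t, w) = 2 + w
H = -247/4 (H = -½ + ((-5*(-2 - 5))*((-5 + 2*1) - 4))/4 = -½ + ((-5*(-7))*((-5 + 2) - 4))/4 = -½ + (35*(-3 - 4))/4 = -½ + (35*(-7))/4 = -½ + (¼)*(-245) = -½ - 245/4 = -247/4 ≈ -61.750)
H + 64*q(4, -7) = -247/4 + 64*(2 - 7) = -247/4 + 64*(-5) = -247/4 - 320 = -1527/4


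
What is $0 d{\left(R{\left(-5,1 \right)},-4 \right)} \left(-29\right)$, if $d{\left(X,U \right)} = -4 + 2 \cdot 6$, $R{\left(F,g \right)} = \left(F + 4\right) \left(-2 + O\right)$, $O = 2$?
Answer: $0$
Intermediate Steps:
$R{\left(F,g \right)} = 0$ ($R{\left(F,g \right)} = \left(F + 4\right) \left(-2 + 2\right) = \left(4 + F\right) 0 = 0$)
$d{\left(X,U \right)} = 8$ ($d{\left(X,U \right)} = -4 + 12 = 8$)
$0 d{\left(R{\left(-5,1 \right)},-4 \right)} \left(-29\right) = 0 \cdot 8 \left(-29\right) = 0 \left(-29\right) = 0$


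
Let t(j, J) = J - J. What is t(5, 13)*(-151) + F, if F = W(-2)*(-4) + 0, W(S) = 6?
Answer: -24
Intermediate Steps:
t(j, J) = 0
F = -24 (F = 6*(-4) + 0 = -24 + 0 = -24)
t(5, 13)*(-151) + F = 0*(-151) - 24 = 0 - 24 = -24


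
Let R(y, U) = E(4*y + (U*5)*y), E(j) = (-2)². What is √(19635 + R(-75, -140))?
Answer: √19639 ≈ 140.14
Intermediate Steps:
E(j) = 4
R(y, U) = 4
√(19635 + R(-75, -140)) = √(19635 + 4) = √19639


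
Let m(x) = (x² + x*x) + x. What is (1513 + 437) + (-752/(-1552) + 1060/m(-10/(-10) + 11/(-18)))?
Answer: 4730863/1358 ≈ 3483.7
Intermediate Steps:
m(x) = x + 2*x² (m(x) = (x² + x²) + x = 2*x² + x = x + 2*x²)
(1513 + 437) + (-752/(-1552) + 1060/m(-10/(-10) + 11/(-18))) = (1513 + 437) + (-752/(-1552) + 1060/(((-10/(-10) + 11/(-18))*(1 + 2*(-10/(-10) + 11/(-18)))))) = 1950 + (-752*(-1/1552) + 1060/(((-10*(-⅒) + 11*(-1/18))*(1 + 2*(-10*(-⅒) + 11*(-1/18)))))) = 1950 + (47/97 + 1060/(((1 - 11/18)*(1 + 2*(1 - 11/18))))) = 1950 + (47/97 + 1060/((7*(1 + 2*(7/18))/18))) = 1950 + (47/97 + 1060/((7*(1 + 7/9)/18))) = 1950 + (47/97 + 1060/(((7/18)*(16/9)))) = 1950 + (47/97 + 1060/(56/81)) = 1950 + (47/97 + 1060*(81/56)) = 1950 + (47/97 + 21465/14) = 1950 + 2082763/1358 = 4730863/1358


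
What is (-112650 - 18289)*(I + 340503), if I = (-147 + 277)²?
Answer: -46797991417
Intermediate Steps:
I = 16900 (I = 130² = 16900)
(-112650 - 18289)*(I + 340503) = (-112650 - 18289)*(16900 + 340503) = -130939*357403 = -46797991417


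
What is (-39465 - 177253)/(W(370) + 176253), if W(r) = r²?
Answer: -216718/313153 ≈ -0.69205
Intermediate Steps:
(-39465 - 177253)/(W(370) + 176253) = (-39465 - 177253)/(370² + 176253) = -216718/(136900 + 176253) = -216718/313153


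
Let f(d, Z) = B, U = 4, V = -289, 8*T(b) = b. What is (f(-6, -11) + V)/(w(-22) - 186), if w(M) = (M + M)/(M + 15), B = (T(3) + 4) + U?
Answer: 15715/10064 ≈ 1.5615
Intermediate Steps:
T(b) = b/8
B = 67/8 (B = ((⅛)*3 + 4) + 4 = (3/8 + 4) + 4 = 35/8 + 4 = 67/8 ≈ 8.3750)
f(d, Z) = 67/8
w(M) = 2*M/(15 + M) (w(M) = (2*M)/(15 + M) = 2*M/(15 + M))
(f(-6, -11) + V)/(w(-22) - 186) = (67/8 - 289)/(2*(-22)/(15 - 22) - 186) = -2245/(8*(2*(-22)/(-7) - 186)) = -2245/(8*(2*(-22)*(-⅐) - 186)) = -2245/(8*(44/7 - 186)) = -2245/(8*(-1258/7)) = -2245/8*(-7/1258) = 15715/10064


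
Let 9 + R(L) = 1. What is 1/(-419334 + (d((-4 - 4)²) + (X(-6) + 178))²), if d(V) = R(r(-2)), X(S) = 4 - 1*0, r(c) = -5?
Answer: -1/389058 ≈ -2.5703e-6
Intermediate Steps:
R(L) = -8 (R(L) = -9 + 1 = -8)
X(S) = 4 (X(S) = 4 + 0 = 4)
d(V) = -8
1/(-419334 + (d((-4 - 4)²) + (X(-6) + 178))²) = 1/(-419334 + (-8 + (4 + 178))²) = 1/(-419334 + (-8 + 182)²) = 1/(-419334 + 174²) = 1/(-419334 + 30276) = 1/(-389058) = -1/389058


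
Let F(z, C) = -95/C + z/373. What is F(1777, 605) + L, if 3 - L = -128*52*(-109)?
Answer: -32743828703/45133 ≈ -7.2550e+5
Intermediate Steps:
F(z, C) = -95/C + z/373 (F(z, C) = -95/C + z*(1/373) = -95/C + z/373)
L = -725501 (L = 3 - (-128*52)*(-109) = 3 - (-6656)*(-109) = 3 - 1*725504 = 3 - 725504 = -725501)
F(1777, 605) + L = (-95/605 + (1/373)*1777) - 725501 = (-95*1/605 + 1777/373) - 725501 = (-19/121 + 1777/373) - 725501 = 207930/45133 - 725501 = -32743828703/45133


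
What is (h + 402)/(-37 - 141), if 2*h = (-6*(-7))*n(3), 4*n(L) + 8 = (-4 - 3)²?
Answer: -2469/712 ≈ -3.4677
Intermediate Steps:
n(L) = 41/4 (n(L) = -2 + (-4 - 3)²/4 = -2 + (¼)*(-7)² = -2 + (¼)*49 = -2 + 49/4 = 41/4)
h = 861/4 (h = (-6*(-7)*(41/4))/2 = (42*(41/4))/2 = (½)*(861/2) = 861/4 ≈ 215.25)
(h + 402)/(-37 - 141) = (861/4 + 402)/(-37 - 141) = (2469/4)/(-178) = (2469/4)*(-1/178) = -2469/712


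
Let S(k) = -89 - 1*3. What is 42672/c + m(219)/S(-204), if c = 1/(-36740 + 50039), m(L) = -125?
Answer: 52209533501/92 ≈ 5.6749e+8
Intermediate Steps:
c = 1/13299 ≈ 7.5194e-5
S(k) = -92 (S(k) = -89 - 3 = -92)
42672/c + m(219)/S(-204) = 42672/(1/13299) - 125/(-92) = 42672*13299 - 125*(-1/92) = 567494928 + 125/92 = 52209533501/92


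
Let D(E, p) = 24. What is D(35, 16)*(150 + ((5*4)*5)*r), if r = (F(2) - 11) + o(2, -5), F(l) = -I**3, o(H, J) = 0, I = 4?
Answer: -176400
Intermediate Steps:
F(l) = -64 (F(l) = -1*4**3 = -1*64 = -64)
r = -75 (r = (-64 - 11) + 0 = -75 + 0 = -75)
D(35, 16)*(150 + ((5*4)*5)*r) = 24*(150 + ((5*4)*5)*(-75)) = 24*(150 + (20*5)*(-75)) = 24*(150 + 100*(-75)) = 24*(150 - 7500) = 24*(-7350) = -176400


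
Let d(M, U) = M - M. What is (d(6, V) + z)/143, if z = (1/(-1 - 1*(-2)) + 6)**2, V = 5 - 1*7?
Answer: 49/143 ≈ 0.34266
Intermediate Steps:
V = -2 (V = 5 - 7 = -2)
d(M, U) = 0
z = 49 (z = (1/(-1 + 2) + 6)**2 = (1/1 + 6)**2 = (1 + 6)**2 = 7**2 = 49)
(d(6, V) + z)/143 = (0 + 49)/143 = 49*(1/143) = 49/143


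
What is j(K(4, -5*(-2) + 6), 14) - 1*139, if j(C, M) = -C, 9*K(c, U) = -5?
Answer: -1246/9 ≈ -138.44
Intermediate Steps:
K(c, U) = -5/9 (K(c, U) = (⅑)*(-5) = -5/9)
j(K(4, -5*(-2) + 6), 14) - 1*139 = -1*(-5/9) - 1*139 = 5/9 - 139 = -1246/9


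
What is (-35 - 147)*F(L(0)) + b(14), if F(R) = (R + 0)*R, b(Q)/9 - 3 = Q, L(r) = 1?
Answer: -29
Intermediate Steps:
b(Q) = 27 + 9*Q
F(R) = R² (F(R) = R*R = R²)
(-35 - 147)*F(L(0)) + b(14) = (-35 - 147)*1² + (27 + 9*14) = -182*1 + (27 + 126) = -182 + 153 = -29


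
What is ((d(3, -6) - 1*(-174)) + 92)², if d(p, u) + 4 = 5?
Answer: 71289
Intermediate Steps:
d(p, u) = 1 (d(p, u) = -4 + 5 = 1)
((d(3, -6) - 1*(-174)) + 92)² = ((1 - 1*(-174)) + 92)² = ((1 + 174) + 92)² = (175 + 92)² = 267² = 71289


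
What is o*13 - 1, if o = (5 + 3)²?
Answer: 831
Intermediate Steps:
o = 64 (o = 8² = 64)
o*13 - 1 = 64*13 - 1 = 832 - 1 = 831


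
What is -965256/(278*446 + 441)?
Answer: -965256/124429 ≈ -7.7575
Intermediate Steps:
-965256/(278*446 + 441) = -965256/(123988 + 441) = -965256/124429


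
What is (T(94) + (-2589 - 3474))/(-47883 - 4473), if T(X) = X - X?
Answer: 2021/17452 ≈ 0.11580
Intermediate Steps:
T(X) = 0
(T(94) + (-2589 - 3474))/(-47883 - 4473) = (0 + (-2589 - 3474))/(-47883 - 4473) = (0 - 6063)/(-52356) = -6063*(-1/52356) = 2021/17452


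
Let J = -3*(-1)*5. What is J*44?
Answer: 660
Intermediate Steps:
J = 15 (J = 3*5 = 15)
J*44 = 15*44 = 660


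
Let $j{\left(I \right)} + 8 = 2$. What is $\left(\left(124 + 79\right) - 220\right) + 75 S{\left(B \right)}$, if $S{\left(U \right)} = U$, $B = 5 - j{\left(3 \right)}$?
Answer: $808$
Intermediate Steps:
$j{\left(I \right)} = -6$ ($j{\left(I \right)} = -8 + 2 = -6$)
$B = 11$ ($B = 5 - -6 = 5 + 6 = 11$)
$\left(\left(124 + 79\right) - 220\right) + 75 S{\left(B \right)} = \left(\left(124 + 79\right) - 220\right) + 75 \cdot 11 = \left(203 - 220\right) + 825 = -17 + 825 = 808$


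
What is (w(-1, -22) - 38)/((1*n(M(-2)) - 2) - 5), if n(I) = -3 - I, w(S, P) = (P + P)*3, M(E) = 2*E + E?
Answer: 85/2 ≈ 42.500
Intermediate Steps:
M(E) = 3*E
w(S, P) = 6*P (w(S, P) = (2*P)*3 = 6*P)
(w(-1, -22) - 38)/((1*n(M(-2)) - 2) - 5) = (6*(-22) - 38)/((1*(-3 - 3*(-2)) - 2) - 5) = (-132 - 38)/((1*(-3 - 1*(-6)) - 2) - 5) = -170/((1*(-3 + 6) - 2) - 5) = -170/((1*3 - 2) - 5) = -170/((3 - 2) - 5) = -170/(1 - 5) = -170/(-4) = -170*(-¼) = 85/2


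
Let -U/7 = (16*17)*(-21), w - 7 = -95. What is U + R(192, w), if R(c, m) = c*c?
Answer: 76848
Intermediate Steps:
w = -88 (w = 7 - 95 = -88)
R(c, m) = c**2
U = 39984 (U = -7*16*17*(-21) = -1904*(-21) = -7*(-5712) = 39984)
U + R(192, w) = 39984 + 192**2 = 39984 + 36864 = 76848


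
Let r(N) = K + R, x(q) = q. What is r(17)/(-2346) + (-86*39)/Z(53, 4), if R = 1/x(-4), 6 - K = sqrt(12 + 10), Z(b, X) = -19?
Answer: 1368413/7752 + sqrt(22)/2346 ≈ 176.53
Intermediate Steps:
K = 6 - sqrt(22) (K = 6 - sqrt(12 + 10) = 6 - sqrt(22) ≈ 1.3096)
R = -1/4 (R = 1/(-4) = -1/4 ≈ -0.25000)
r(N) = 23/4 - sqrt(22) (r(N) = (6 - sqrt(22)) - 1/4 = 23/4 - sqrt(22))
r(17)/(-2346) + (-86*39)/Z(53, 4) = (23/4 - sqrt(22))/(-2346) - 86*39/(-19) = (23/4 - sqrt(22))*(-1/2346) - 3354*(-1/19) = (-1/408 + sqrt(22)/2346) + 3354/19 = 1368413/7752 + sqrt(22)/2346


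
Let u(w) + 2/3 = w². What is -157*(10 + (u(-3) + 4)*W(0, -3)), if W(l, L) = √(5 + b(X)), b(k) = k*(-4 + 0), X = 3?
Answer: -1570 - 5809*I*√7/3 ≈ -1570.0 - 5123.1*I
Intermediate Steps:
b(k) = -4*k (b(k) = k*(-4) = -4*k)
W(l, L) = I*√7 (W(l, L) = √(5 - 4*3) = √(5 - 12) = √(-7) = I*√7)
u(w) = -⅔ + w²
-157*(10 + (u(-3) + 4)*W(0, -3)) = -157*(10 + ((-⅔ + (-3)²) + 4)*(I*√7)) = -157*(10 + ((-⅔ + 9) + 4)*(I*√7)) = -157*(10 + (25/3 + 4)*(I*√7)) = -157*(10 + 37*(I*√7)/3) = -157*(10 + 37*I*√7/3) = -1570 - 5809*I*√7/3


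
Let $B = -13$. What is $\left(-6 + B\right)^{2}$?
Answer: $361$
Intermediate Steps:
$\left(-6 + B\right)^{2} = \left(-6 - 13\right)^{2} = \left(-19\right)^{2} = 361$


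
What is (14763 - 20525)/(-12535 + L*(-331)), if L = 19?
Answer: 2881/9412 ≈ 0.30610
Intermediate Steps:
(14763 - 20525)/(-12535 + L*(-331)) = (14763 - 20525)/(-12535 + 19*(-331)) = -5762/(-12535 - 6289) = -5762/(-18824) = -5762*(-1/18824) = 2881/9412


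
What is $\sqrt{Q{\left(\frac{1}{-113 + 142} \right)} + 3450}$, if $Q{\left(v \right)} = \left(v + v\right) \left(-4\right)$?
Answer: $\frac{\sqrt{2901218}}{29} \approx 58.734$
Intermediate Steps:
$Q{\left(v \right)} = - 8 v$ ($Q{\left(v \right)} = 2 v \left(-4\right) = - 8 v$)
$\sqrt{Q{\left(\frac{1}{-113 + 142} \right)} + 3450} = \sqrt{- \frac{8}{-113 + 142} + 3450} = \sqrt{- \frac{8}{29} + 3450} = \sqrt{\frac{100042}{29}} = \frac{\sqrt{2901218}}{29}$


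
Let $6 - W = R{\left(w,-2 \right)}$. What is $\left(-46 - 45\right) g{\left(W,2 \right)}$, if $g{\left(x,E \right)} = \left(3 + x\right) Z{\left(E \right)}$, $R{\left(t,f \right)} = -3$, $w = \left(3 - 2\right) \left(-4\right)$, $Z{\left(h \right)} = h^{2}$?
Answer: $-4368$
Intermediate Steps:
$w = -4$ ($w = 1 \left(-4\right) = -4$)
$W = 9$ ($W = 6 - -3 = 6 + 3 = 9$)
$g{\left(x,E \right)} = E^{2} \left(3 + x\right)$ ($g{\left(x,E \right)} = \left(3 + x\right) E^{2} = E^{2} \left(3 + x\right)$)
$\left(-46 - 45\right) g{\left(W,2 \right)} = \left(-46 - 45\right) 2^{2} \left(3 + 9\right) = - 91 \cdot 4 \cdot 12 = \left(-91\right) 48 = -4368$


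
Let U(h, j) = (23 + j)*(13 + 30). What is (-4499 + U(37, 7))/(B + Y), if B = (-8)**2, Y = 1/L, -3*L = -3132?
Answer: -3350196/66817 ≈ -50.140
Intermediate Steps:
L = 1044 (L = -1/3*(-3132) = 1044)
U(h, j) = 989 + 43*j (U(h, j) = (23 + j)*43 = 989 + 43*j)
Y = 1/1044 ≈ 0.00095785
B = 64
(-4499 + U(37, 7))/(B + Y) = (-4499 + (989 + 43*7))/(64 + 1/1044) = (-4499 + (989 + 301))/(66817/1044) = (-4499 + 1290)*(1044/66817) = -3209*1044/66817 = -3350196/66817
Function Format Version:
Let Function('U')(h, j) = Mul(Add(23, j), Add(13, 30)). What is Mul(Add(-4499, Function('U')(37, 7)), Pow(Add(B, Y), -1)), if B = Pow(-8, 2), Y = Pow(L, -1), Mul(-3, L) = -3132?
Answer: Rational(-3350196, 66817) ≈ -50.140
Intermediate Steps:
L = 1044 (L = Mul(Rational(-1, 3), -3132) = 1044)
Function('U')(h, j) = Add(989, Mul(43, j)) (Function('U')(h, j) = Mul(Add(23, j), 43) = Add(989, Mul(43, j)))
Y = Rational(1, 1044) (Y = Pow(1044, -1) = Rational(1, 1044) ≈ 0.00095785)
B = 64
Mul(Add(-4499, Function('U')(37, 7)), Pow(Add(B, Y), -1)) = Mul(Add(-4499, Add(989, Mul(43, 7))), Pow(Add(64, Rational(1, 1044)), -1)) = Mul(Add(-4499, Add(989, 301)), Pow(Rational(66817, 1044), -1)) = Mul(Add(-4499, 1290), Rational(1044, 66817)) = Mul(-3209, Rational(1044, 66817)) = Rational(-3350196, 66817)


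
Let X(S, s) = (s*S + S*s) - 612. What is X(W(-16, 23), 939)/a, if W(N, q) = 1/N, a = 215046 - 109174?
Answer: -5835/846976 ≈ -0.0068892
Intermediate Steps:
a = 105872
X(S, s) = -612 + 2*S*s (X(S, s) = (S*s + S*s) - 612 = 2*S*s - 612 = -612 + 2*S*s)
X(W(-16, 23), 939)/a = (-612 + 2*939/(-16))/105872 = (-612 + 2*(-1/16)*939)*(1/105872) = (-612 - 939/8)*(1/105872) = -5835/8*1/105872 = -5835/846976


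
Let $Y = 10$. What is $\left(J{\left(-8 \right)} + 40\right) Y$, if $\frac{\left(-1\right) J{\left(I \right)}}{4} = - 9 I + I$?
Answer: $-2160$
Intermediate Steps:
$J{\left(I \right)} = 32 I$ ($J{\left(I \right)} = - 4 \left(- 9 I + I\right) = - 4 \left(- 8 I\right) = 32 I$)
$\left(J{\left(-8 \right)} + 40\right) Y = \left(32 \left(-8\right) + 40\right) 10 = \left(-256 + 40\right) 10 = \left(-216\right) 10 = -2160$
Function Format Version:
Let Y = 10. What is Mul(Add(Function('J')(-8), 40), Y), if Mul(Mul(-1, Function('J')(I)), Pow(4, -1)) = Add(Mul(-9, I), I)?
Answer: -2160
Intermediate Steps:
Function('J')(I) = Mul(32, I) (Function('J')(I) = Mul(-4, Add(Mul(-9, I), I)) = Mul(-4, Mul(-8, I)) = Mul(32, I))
Mul(Add(Function('J')(-8), 40), Y) = Mul(Add(Mul(32, -8), 40), 10) = Mul(Add(-256, 40), 10) = Mul(-216, 10) = -2160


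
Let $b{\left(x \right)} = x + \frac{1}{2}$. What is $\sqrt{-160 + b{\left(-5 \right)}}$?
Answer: $\frac{i \sqrt{658}}{2} \approx 12.826 i$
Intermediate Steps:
$b{\left(x \right)} = \frac{1}{2} + x$ ($b{\left(x \right)} = x + \frac{1}{2} = \frac{1}{2} + x$)
$\sqrt{-160 + b{\left(-5 \right)}} = \sqrt{-160 + \left(\frac{1}{2} - 5\right)} = \sqrt{-160 - \frac{9}{2}} = \sqrt{- \frac{329}{2}} = \frac{i \sqrt{658}}{2}$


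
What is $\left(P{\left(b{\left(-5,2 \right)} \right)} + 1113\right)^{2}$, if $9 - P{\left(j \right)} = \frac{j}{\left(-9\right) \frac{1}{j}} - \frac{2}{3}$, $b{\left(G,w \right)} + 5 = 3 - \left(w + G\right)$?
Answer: $\frac{102111025}{81} \approx 1.2606 \cdot 10^{6}$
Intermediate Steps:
$b{\left(G,w \right)} = -2 - G - w$ ($b{\left(G,w \right)} = -5 - \left(-3 + G + w\right) = -2 - G - w$)
$P{\left(j \right)} = \frac{29}{3} + \frac{j^{2}}{9}$ ($P{\left(j \right)} = 9 - \left(\frac{j}{\left(-9\right) \frac{1}{j}} - \frac{2}{3}\right) = 9 - \left(j \left(- \frac{j}{9}\right) - \frac{2}{3}\right) = 9 - \left(- \frac{j^{2}}{9} - \frac{2}{3}\right) = 9 - \left(- \frac{2}{3} - \frac{j^{2}}{9}\right) = 9 + \left(\frac{2}{3} + \frac{j^{2}}{9}\right) = \frac{29}{3} + \frac{j^{2}}{9}$)
$\left(P{\left(b{\left(-5,2 \right)} \right)} + 1113\right)^{2} = \left(\left(\frac{29}{3} + \frac{\left(-2 - -5 - 2\right)^{2}}{9}\right) + 1113\right)^{2} = \left(\left(\frac{29}{3} + \frac{\left(-2 + 5 - 2\right)^{2}}{9}\right) + 1113\right)^{2} = \left(\left(\frac{29}{3} + \frac{1^{2}}{9}\right) + 1113\right)^{2} = \left(\left(\frac{29}{3} + \frac{1}{9} \cdot 1\right) + 1113\right)^{2} = \left(\left(\frac{29}{3} + \frac{1}{9}\right) + 1113\right)^{2} = \left(\frac{88}{9} + 1113\right)^{2} = \left(\frac{10105}{9}\right)^{2} = \frac{102111025}{81}$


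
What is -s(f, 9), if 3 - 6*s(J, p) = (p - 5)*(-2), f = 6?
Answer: -11/6 ≈ -1.8333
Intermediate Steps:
s(J, p) = -7/6 + p/3 (s(J, p) = 1/2 - (p - 5)*(-2)/6 = 1/2 - (-5 + p)*(-2)/6 = 1/2 - (10 - 2*p)/6 = 1/2 + (-5/3 + p/3) = -7/6 + p/3)
-s(f, 9) = -(-7/6 + (1/3)*9) = -(-7/6 + 3) = -1*11/6 = -11/6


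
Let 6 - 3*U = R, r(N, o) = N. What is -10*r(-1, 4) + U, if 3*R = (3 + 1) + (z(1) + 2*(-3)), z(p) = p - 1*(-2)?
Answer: 107/9 ≈ 11.889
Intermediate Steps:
z(p) = 2 + p (z(p) = p + 2 = 2 + p)
R = ⅓ (R = ((3 + 1) + ((2 + 1) + 2*(-3)))/3 = (4 + (3 - 6))/3 = (4 - 3)/3 = (⅓)*1 = ⅓ ≈ 0.33333)
U = 17/9 (U = 2 - ⅓*⅓ = 2 - ⅑ = 17/9 ≈ 1.8889)
-10*r(-1, 4) + U = -10*(-1) + 17/9 = 10 + 17/9 = 107/9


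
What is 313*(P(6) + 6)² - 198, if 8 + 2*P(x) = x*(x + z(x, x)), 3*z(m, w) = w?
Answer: 211390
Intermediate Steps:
z(m, w) = w/3
P(x) = -4 + 2*x²/3 (P(x) = -4 + (x*(x + x/3))/2 = -4 + (x*(4*x/3))/2 = -4 + (4*x²/3)/2 = -4 + 2*x²/3)
313*(P(6) + 6)² - 198 = 313*((-4 + (⅔)*6²) + 6)² - 198 = 313*((-4 + (⅔)*36) + 6)² - 198 = 313*((-4 + 24) + 6)² - 198 = 313*(20 + 6)² - 198 = 313*26² - 198 = 313*676 - 198 = 211588 - 198 = 211390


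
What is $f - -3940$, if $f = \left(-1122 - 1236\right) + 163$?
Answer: $1745$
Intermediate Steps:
$f = -2195$ ($f = \left(-1122 - 1236\right) + 163 = -2358 + 163 = -2195$)
$f - -3940 = -2195 - -3940 = -2195 + 3940 = 1745$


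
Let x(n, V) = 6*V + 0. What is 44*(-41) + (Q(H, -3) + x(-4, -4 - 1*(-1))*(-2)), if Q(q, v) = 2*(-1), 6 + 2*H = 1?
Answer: -1770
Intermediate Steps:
H = -5/2 (H = -3 + (½)*1 = -3 + ½ = -5/2 ≈ -2.5000)
x(n, V) = 6*V
Q(q, v) = -2
44*(-41) + (Q(H, -3) + x(-4, -4 - 1*(-1))*(-2)) = 44*(-41) + (-2 + (6*(-4 - 1*(-1)))*(-2)) = -1804 + (-2 + (6*(-4 + 1))*(-2)) = -1804 + (-2 + (6*(-3))*(-2)) = -1804 + (-2 - 18*(-2)) = -1804 + (-2 + 36) = -1804 + 34 = -1770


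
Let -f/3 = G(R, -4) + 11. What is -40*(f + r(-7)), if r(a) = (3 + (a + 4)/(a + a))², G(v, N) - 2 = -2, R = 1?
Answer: 44430/49 ≈ 906.73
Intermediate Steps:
G(v, N) = 0 (G(v, N) = 2 - 2 = 0)
f = -33 (f = -3*(0 + 11) = -3*11 = -33)
r(a) = (3 + (4 + a)/(2*a))² (r(a) = (3 + (4 + a)/((2*a)))² = (3 + (4 + a)*(1/(2*a)))² = (3 + (4 + a)/(2*a))²)
-40*(f + r(-7)) = -40*(-33 + (¼)*(4 + 7*(-7))²/(-7)²) = -40*(-33 + (¼)*(1/49)*(4 - 49)²) = -40*(-33 + (¼)*(1/49)*(-45)²) = -40*(-33 + (¼)*(1/49)*2025) = -40*(-33 + 2025/196) = -40*(-4443/196) = 44430/49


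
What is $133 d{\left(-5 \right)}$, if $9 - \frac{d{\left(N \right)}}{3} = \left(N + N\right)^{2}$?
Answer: $-36309$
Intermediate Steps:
$d{\left(N \right)} = 27 - 12 N^{2}$ ($d{\left(N \right)} = 27 - 3 \left(N + N\right)^{2} = 27 - 3 \left(2 N\right)^{2} = 27 - 3 \cdot 4 N^{2} = 27 - 12 N^{2}$)
$133 d{\left(-5 \right)} = 133 \left(27 - 12 \left(-5\right)^{2}\right) = 133 \left(27 - 300\right) = 133 \left(-273\right) = -36309$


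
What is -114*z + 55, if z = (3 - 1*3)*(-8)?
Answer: 55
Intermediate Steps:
z = 0 (z = (3 - 3)*(-8) = 0*(-8) = 0)
-114*z + 55 = -114*0 + 55 = 0 + 55 = 55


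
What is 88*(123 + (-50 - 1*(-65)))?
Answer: 12144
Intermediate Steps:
88*(123 + (-50 - 1*(-65))) = 88*(123 + (-50 + 65)) = 88*(123 + 15) = 88*138 = 12144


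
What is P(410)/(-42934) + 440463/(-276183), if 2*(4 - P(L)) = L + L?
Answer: -3133118024/1976273487 ≈ -1.5854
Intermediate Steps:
P(L) = 4 - L (P(L) = 4 - (L + L)/2 = 4 - L)
P(410)/(-42934) + 440463/(-276183) = (4 - 1*410)/(-42934) + 440463/(-276183) = (4 - 410)*(-1/42934) + 440463*(-1/276183) = -406*(-1/42934) - 146821/92061 = 203/21467 - 146821/92061 = -3133118024/1976273487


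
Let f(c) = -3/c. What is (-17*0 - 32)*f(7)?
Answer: 96/7 ≈ 13.714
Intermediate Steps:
(-17*0 - 32)*f(7) = (-17*0 - 32)*(-3/7) = (0 - 32)*(-3*⅐) = -32*(-3/7) = 96/7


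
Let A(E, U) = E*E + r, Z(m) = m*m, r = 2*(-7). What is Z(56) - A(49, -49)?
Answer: 749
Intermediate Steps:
r = -14
Z(m) = m²
A(E, U) = -14 + E² (A(E, U) = E*E - 14 = E² - 14 = -14 + E²)
Z(56) - A(49, -49) = 56² - (-14 + 49²) = 3136 - (-14 + 2401) = 3136 - 1*2387 = 3136 - 2387 = 749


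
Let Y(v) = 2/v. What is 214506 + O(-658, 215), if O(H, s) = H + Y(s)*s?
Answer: 213850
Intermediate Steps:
O(H, s) = 2 + H (O(H, s) = H + (2/s)*s = H + 2 = 2 + H)
214506 + O(-658, 215) = 214506 + (2 - 658) = 214506 - 656 = 213850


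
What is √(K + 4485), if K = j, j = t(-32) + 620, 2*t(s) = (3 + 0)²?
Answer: √20438/2 ≈ 71.481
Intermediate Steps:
t(s) = 9/2 (t(s) = (3 + 0)²/2 = (½)*3² = (½)*9 = 9/2)
j = 1249/2 (j = 9/2 + 620 = 1249/2 ≈ 624.50)
K = 1249/2 ≈ 624.50
√(K + 4485) = √(1249/2 + 4485) = √(10219/2) = √20438/2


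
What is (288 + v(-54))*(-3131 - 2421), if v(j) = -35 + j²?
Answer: -17594288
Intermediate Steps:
(288 + v(-54))*(-3131 - 2421) = (288 + (-35 + (-54)²))*(-3131 - 2421) = (288 + (-35 + 2916))*(-5552) = (288 + 2881)*(-5552) = 3169*(-5552) = -17594288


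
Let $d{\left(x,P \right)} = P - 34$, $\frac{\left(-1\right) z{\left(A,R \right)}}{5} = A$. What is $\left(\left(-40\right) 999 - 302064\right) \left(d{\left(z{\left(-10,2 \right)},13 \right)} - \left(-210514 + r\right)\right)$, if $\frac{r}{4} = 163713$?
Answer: $151981442616$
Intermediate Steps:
$z{\left(A,R \right)} = - 5 A$
$d{\left(x,P \right)} = -34 + P$
$r = 654852$ ($r = 4 \cdot 163713 = 654852$)
$\left(\left(-40\right) 999 - 302064\right) \left(d{\left(z{\left(-10,2 \right)},13 \right)} - \left(-210514 + r\right)\right) = \left(\left(-40\right) 999 - 302064\right) \left(\left(-34 + 13\right) + \left(210514 - 654852\right)\right) = \left(-39960 - 302064\right) \left(-21 + \left(210514 - 654852\right)\right) = - 342024 \left(-21 - 444338\right) = \left(-342024\right) \left(-444359\right) = 151981442616$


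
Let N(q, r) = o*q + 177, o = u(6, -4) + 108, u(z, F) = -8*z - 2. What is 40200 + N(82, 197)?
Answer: 45133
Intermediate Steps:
u(z, F) = -2 - 8*z
o = 58 (o = (-2 - 8*6) + 108 = (-2 - 48) + 108 = -50 + 108 = 58)
N(q, r) = 177 + 58*q (N(q, r) = 58*q + 177 = 177 + 58*q)
40200 + N(82, 197) = 40200 + (177 + 58*82) = 40200 + (177 + 4756) = 40200 + 4933 = 45133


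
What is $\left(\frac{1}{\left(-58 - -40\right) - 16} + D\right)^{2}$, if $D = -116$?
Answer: $\frac{15563025}{1156} \approx 13463.0$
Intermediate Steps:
$\left(\frac{1}{\left(-58 - -40\right) - 16} + D\right)^{2} = \left(\frac{1}{\left(-58 - -40\right) - 16} - 116\right)^{2} = \left(\frac{1}{\left(-58 + 40\right) - 16} - 116\right)^{2} = \left(\frac{1}{-18 - 16} - 116\right)^{2} = \left(\frac{1}{-34} - 116\right)^{2} = \left(- \frac{1}{34} - 116\right)^{2} = \left(- \frac{3945}{34}\right)^{2} = \frac{15563025}{1156}$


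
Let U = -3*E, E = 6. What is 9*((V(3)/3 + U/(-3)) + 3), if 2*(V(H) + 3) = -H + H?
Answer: 72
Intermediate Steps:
V(H) = -3 (V(H) = -3 + (-H + H)/2 = -3 + (½)*0 = -3 + 0 = -3)
U = -18 (U = -3*6 = -18)
9*((V(3)/3 + U/(-3)) + 3) = 9*((-3/3 - 18/(-3)) + 3) = 9*((-3*⅓ - 18*(-⅓)) + 3) = 9*((-1 + 6) + 3) = 9*(5 + 3) = 9*8 = 72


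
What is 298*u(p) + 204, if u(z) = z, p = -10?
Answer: -2776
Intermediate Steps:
298*u(p) + 204 = 298*(-10) + 204 = -2980 + 204 = -2776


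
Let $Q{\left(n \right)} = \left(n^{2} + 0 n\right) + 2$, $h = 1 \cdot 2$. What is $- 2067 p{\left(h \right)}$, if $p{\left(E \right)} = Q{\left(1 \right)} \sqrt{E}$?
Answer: $- 6201 \sqrt{2} \approx -8769.5$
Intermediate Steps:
$h = 2$
$Q{\left(n \right)} = 2 + n^{2}$ ($Q{\left(n \right)} = \left(n^{2} + 0\right) + 2 = n^{2} + 2 = 2 + n^{2}$)
$p{\left(E \right)} = 3 \sqrt{E}$ ($p{\left(E \right)} = \left(2 + 1^{2}\right) \sqrt{E} = \left(2 + 1\right) \sqrt{E} = 3 \sqrt{E}$)
$- 2067 p{\left(h \right)} = - 2067 \cdot 3 \sqrt{2} = - 6201 \sqrt{2}$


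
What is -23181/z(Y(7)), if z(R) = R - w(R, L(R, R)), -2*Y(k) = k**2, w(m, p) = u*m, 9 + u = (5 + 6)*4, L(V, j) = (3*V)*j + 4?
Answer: -23181/833 ≈ -27.828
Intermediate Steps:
L(V, j) = 4 + 3*V*j (L(V, j) = 3*V*j + 4 = 4 + 3*V*j)
u = 35 (u = -9 + (5 + 6)*4 = -9 + 11*4 = -9 + 44 = 35)
w(m, p) = 35*m
Y(k) = -k**2/2
z(R) = -34*R (z(R) = R - 35*R = -34*R)
-23181/z(Y(7)) = -23181/((-(-17)*7**2)) = -23181/((-(-17)*49)) = -23181/((-34*(-49/2))) = -23181/833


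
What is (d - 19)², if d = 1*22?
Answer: 9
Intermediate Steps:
d = 22
(d - 19)² = (22 - 19)² = 3² = 9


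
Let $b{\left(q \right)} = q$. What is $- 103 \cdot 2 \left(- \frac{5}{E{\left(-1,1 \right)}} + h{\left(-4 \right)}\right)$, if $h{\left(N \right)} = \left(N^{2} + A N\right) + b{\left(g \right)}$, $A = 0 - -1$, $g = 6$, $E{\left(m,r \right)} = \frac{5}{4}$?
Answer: $-2884$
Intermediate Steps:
$E{\left(m,r \right)} = \frac{5}{4}$ ($E{\left(m,r \right)} = 5 \cdot \frac{1}{4} = \frac{5}{4}$)
$A = 1$ ($A = 0 + 1 = 1$)
$h{\left(N \right)} = 6 + N + N^{2}$ ($h{\left(N \right)} = \left(N^{2} + 1 N\right) + 6 = \left(N^{2} + N\right) + 6 = \left(N + N^{2}\right) + 6 = 6 + N + N^{2}$)
$- 103 \cdot 2 \left(- \frac{5}{E{\left(-1,1 \right)}} + h{\left(-4 \right)}\right) = - 103 \cdot 2 \left(- \frac{5}{\frac{5}{4}} + \left(6 - 4 + \left(-4\right)^{2}\right)\right) = - 103 \cdot 2 \left(\left(-5\right) \frac{4}{5} + \left(6 - 4 + 16\right)\right) = - 103 \cdot 2 \left(-4 + 18\right) = - 103 \cdot 2 \cdot 14 = \left(-103\right) 28 = -2884$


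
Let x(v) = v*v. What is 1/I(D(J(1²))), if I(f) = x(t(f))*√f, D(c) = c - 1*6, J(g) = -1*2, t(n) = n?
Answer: -I*√2/256 ≈ -0.0055243*I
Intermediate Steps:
J(g) = -2
x(v) = v²
D(c) = -6 + c (D(c) = c - 6 = -6 + c)
I(f) = f^(5/2) (I(f) = f²*√f = f^(5/2))
1/I(D(J(1²))) = 1/((-6 - 2)^(5/2)) = 1/((-8)^(5/2)) = 1/(128*I*√2) = -I*√2/256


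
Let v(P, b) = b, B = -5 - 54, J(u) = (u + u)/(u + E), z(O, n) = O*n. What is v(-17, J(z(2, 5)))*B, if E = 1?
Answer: -1180/11 ≈ -107.27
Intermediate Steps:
J(u) = 2*u/(1 + u) (J(u) = (u + u)/(u + 1) = (2*u)/(1 + u) = 2*u/(1 + u))
B = -59
v(-17, J(z(2, 5)))*B = (2*(2*5)/(1 + 2*5))*(-59) = (2*10/(1 + 10))*(-59) = (2*10/11)*(-59) = (2*10*(1/11))*(-59) = (20/11)*(-59) = -1180/11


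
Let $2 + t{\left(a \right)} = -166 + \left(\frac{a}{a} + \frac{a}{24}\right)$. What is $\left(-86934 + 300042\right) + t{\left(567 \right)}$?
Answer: $\frac{1703717}{8} \approx 2.1296 \cdot 10^{5}$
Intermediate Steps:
$t{\left(a \right)} = -167 + \frac{a}{24}$ ($t{\left(a \right)} = -2 - \left(166 - \frac{a}{24} - \frac{a}{a}\right) = -2 + \left(-166 + \left(1 + a \frac{1}{24}\right)\right) = -2 + \left(-166 + \left(1 + \frac{a}{24}\right)\right) = -2 + \left(-165 + \frac{a}{24}\right) = -167 + \frac{a}{24}$)
$\left(-86934 + 300042\right) + t{\left(567 \right)} = \left(-86934 + 300042\right) + \left(-167 + \frac{1}{24} \cdot 567\right) = 213108 + \left(-167 + \frac{189}{8}\right) = 213108 - \frac{1147}{8} = \frac{1703717}{8}$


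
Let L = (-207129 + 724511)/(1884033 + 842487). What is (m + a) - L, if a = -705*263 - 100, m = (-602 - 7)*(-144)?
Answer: -133352988631/1363260 ≈ -97819.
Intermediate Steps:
m = 87696 (m = -609*(-144) = 87696)
a = -185515 (a = -185415 - 100 = -185515)
L = 258691/1363260 (L = 517382/2726520 = 517382*(1/2726520) = 258691/1363260 ≈ 0.18976)
(m + a) - L = (87696 - 185515) - 1*258691/1363260 = -97819 - 258691/1363260 = -133352988631/1363260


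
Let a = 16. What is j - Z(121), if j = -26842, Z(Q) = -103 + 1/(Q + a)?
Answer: -3663244/137 ≈ -26739.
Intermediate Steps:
Z(Q) = -103 + 1/(16 + Q) (Z(Q) = -103 + 1/(Q + 16) = -103 + 1/(16 + Q))
j - Z(121) = -26842 - (-1647 - 103*121)/(16 + 121) = -26842 - (-1647 - 12463)/137 = -26842 - (-14110)/137 = -26842 - 1*(-14110/137) = -26842 + 14110/137 = -3663244/137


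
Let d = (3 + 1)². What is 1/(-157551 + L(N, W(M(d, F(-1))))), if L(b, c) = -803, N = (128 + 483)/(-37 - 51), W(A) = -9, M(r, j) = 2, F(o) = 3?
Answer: -1/158354 ≈ -6.3150e-6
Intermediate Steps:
d = 16 (d = 4² = 16)
N = -611/88 (N = 611/(-88) = 611*(-1/88) = -611/88 ≈ -6.9432)
1/(-157551 + L(N, W(M(d, F(-1))))) = 1/(-157551 - 803) = 1/(-158354) = -1/158354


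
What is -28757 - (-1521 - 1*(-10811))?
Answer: -38047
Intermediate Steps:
-28757 - (-1521 - 1*(-10811)) = -28757 - (-1521 + 10811) = -28757 - 1*9290 = -28757 - 9290 = -38047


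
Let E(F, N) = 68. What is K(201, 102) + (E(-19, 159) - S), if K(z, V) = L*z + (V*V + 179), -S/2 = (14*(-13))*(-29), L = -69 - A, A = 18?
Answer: 3720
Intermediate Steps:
L = -87 (L = -69 - 1*18 = -69 - 18 = -87)
S = -10556 (S = -2*14*(-13)*(-29) = -(-364)*(-29) = -2*5278 = -10556)
K(z, V) = 179 + V**2 - 87*z (K(z, V) = -87*z + (V*V + 179) = -87*z + (V**2 + 179) = -87*z + (179 + V**2) = 179 + V**2 - 87*z)
K(201, 102) + (E(-19, 159) - S) = (179 + 102**2 - 87*201) + (68 - 1*(-10556)) = (179 + 10404 - 17487) + (68 + 10556) = -6904 + 10624 = 3720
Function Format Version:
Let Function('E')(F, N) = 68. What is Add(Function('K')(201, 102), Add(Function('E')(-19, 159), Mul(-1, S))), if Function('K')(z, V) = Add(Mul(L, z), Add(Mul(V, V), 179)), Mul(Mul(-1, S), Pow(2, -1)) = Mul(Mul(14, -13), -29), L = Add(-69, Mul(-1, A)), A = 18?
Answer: 3720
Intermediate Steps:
L = -87 (L = Add(-69, Mul(-1, 18)) = Add(-69, -18) = -87)
S = -10556 (S = Mul(-2, Mul(Mul(14, -13), -29)) = Mul(-2, Mul(-182, -29)) = Mul(-2, 5278) = -10556)
Function('K')(z, V) = Add(179, Pow(V, 2), Mul(-87, z)) (Function('K')(z, V) = Add(Mul(-87, z), Add(Mul(V, V), 179)) = Add(Mul(-87, z), Add(Pow(V, 2), 179)) = Add(Mul(-87, z), Add(179, Pow(V, 2))) = Add(179, Pow(V, 2), Mul(-87, z)))
Add(Function('K')(201, 102), Add(Function('E')(-19, 159), Mul(-1, S))) = Add(Add(179, Pow(102, 2), Mul(-87, 201)), Add(68, Mul(-1, -10556))) = Add(Add(179, 10404, -17487), Add(68, 10556)) = Add(-6904, 10624) = 3720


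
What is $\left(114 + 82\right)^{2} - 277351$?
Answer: $-238935$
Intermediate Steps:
$\left(114 + 82\right)^{2} - 277351 = 196^{2} - 277351 = 38416 - 277351 = -238935$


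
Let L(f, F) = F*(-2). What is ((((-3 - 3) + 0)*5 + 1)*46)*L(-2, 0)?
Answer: 0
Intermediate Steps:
L(f, F) = -2*F
((((-3 - 3) + 0)*5 + 1)*46)*L(-2, 0) = ((((-3 - 3) + 0)*5 + 1)*46)*(-2*0) = (((-6 + 0)*5 + 1)*46)*0 = ((-6*5 + 1)*46)*0 = ((-30 + 1)*46)*0 = -29*46*0 = -1334*0 = 0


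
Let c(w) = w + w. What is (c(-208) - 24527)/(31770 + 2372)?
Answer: -24943/34142 ≈ -0.73057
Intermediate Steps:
c(w) = 2*w
(c(-208) - 24527)/(31770 + 2372) = (2*(-208) - 24527)/(31770 + 2372) = (-416 - 24527)/34142 = -24943*1/34142 = -24943/34142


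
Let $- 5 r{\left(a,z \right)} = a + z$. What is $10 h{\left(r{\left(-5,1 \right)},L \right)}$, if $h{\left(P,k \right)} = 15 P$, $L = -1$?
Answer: $120$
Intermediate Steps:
$r{\left(a,z \right)} = - \frac{a}{5} - \frac{z}{5}$ ($r{\left(a,z \right)} = - \frac{a + z}{5} = - \frac{a}{5} - \frac{z}{5}$)
$10 h{\left(r{\left(-5,1 \right)},L \right)} = 10 \cdot 15 \left(\left(- \frac{1}{5}\right) \left(-5\right) - \frac{1}{5}\right) = 10 \cdot 15 \left(1 - \frac{1}{5}\right) = 10 \cdot 15 \cdot \frac{4}{5} = 10 \cdot 12 = 120$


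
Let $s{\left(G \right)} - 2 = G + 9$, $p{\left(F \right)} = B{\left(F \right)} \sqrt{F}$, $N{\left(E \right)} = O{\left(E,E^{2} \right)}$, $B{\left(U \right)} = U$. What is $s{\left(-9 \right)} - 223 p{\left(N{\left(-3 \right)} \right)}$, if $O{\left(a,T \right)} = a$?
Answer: $2 + 669 i \sqrt{3} \approx 2.0 + 1158.7 i$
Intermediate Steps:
$N{\left(E \right)} = E$
$p{\left(F \right)} = F^{\frac{3}{2}}$ ($p{\left(F \right)} = F \sqrt{F} = F^{\frac{3}{2}}$)
$s{\left(G \right)} = 11 + G$ ($s{\left(G \right)} = 2 + \left(G + 9\right) = 2 + \left(9 + G\right) = 11 + G$)
$s{\left(-9 \right)} - 223 p{\left(N{\left(-3 \right)} \right)} = \left(11 - 9\right) - 223 \left(-3\right)^{\frac{3}{2}} = 2 - 223 \left(- 3 i \sqrt{3}\right) = 2 + 669 i \sqrt{3}$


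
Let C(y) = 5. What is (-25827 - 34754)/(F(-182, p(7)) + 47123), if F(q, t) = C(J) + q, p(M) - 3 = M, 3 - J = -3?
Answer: -60581/46946 ≈ -1.2904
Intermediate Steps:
J = 6 (J = 3 - 1*(-3) = 3 + 3 = 6)
p(M) = 3 + M
F(q, t) = 5 + q
(-25827 - 34754)/(F(-182, p(7)) + 47123) = (-25827 - 34754)/((5 - 182) + 47123) = -60581/(-177 + 47123) = -60581/46946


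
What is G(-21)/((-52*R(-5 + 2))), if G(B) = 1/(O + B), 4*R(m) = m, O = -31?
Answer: -1/2028 ≈ -0.00049310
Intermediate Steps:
R(m) = m/4
G(B) = 1/(-31 + B)
G(-21)/((-52*R(-5 + 2))) = 1/((-31 - 21)*((-13*(-5 + 2)))) = 1/((-52)*((-13*(-3)))) = -1/(52*((-52*(-¾)))) = -1/52/39 = -1/52*1/39 = -1/2028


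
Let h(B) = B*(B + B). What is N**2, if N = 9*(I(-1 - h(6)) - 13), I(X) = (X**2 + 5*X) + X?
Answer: 1927385604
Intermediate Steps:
h(B) = 2*B**2 (h(B) = B*(2*B) = 2*B**2)
I(X) = X**2 + 6*X
N = 43902 (N = 9*((-1 - 2*6**2)*(6 + (-1 - 2*6**2)) - 13) = 9*((-1 - 2*36)*(6 + (-1 - 2*36)) - 13) = 9*((-1 - 1*72)*(6 + (-1 - 1*72)) - 13) = 9*((-1 - 72)*(6 + (-1 - 72)) - 13) = 9*(-73*(6 - 73) - 13) = 9*(-73*(-67) - 13) = 9*(4891 - 13) = 9*4878 = 43902)
N**2 = 43902**2 = 1927385604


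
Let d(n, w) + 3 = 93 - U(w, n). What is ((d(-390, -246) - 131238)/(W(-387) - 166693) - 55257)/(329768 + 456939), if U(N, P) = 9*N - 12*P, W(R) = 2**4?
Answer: -3069979125/43708654213 ≈ -0.070237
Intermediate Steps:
W(R) = 16
U(N, P) = -12*P + 9*N
d(n, w) = 90 - 9*w + 12*n (d(n, w) = -3 + (93 - (-12*n + 9*w)) = -3 + (93 + (-9*w + 12*n)) = -3 + (93 - 9*w + 12*n) = 90 - 9*w + 12*n)
((d(-390, -246) - 131238)/(W(-387) - 166693) - 55257)/(329768 + 456939) = (((90 - 9*(-246) + 12*(-390)) - 131238)/(16 - 166693) - 55257)/(329768 + 456939) = (((90 + 2214 - 4680) - 131238)/(-166677) - 55257)/786707 = ((-2376 - 131238)*(-1/166677) - 55257)*(1/786707) = (-133614*(-1/166677) - 55257)*(1/786707) = (44538/55559 - 55257)*(1/786707) = -3069979125/55559*1/786707 = -3069979125/43708654213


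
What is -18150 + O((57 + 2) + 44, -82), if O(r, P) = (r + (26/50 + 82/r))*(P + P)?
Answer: -90788946/2575 ≈ -35258.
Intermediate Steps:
O(r, P) = 2*P*(13/25 + r + 82/r) (O(r, P) = (r + (26*(1/50) + 82/r))*(2*P) = (r + (13/25 + 82/r))*(2*P) = (13/25 + r + 82/r)*(2*P) = 2*P*(13/25 + r + 82/r))
-18150 + O((57 + 2) + 44, -82) = -18150 + (2/25)*(-82)*(2050 + ((57 + 2) + 44)*(13 + 25*((57 + 2) + 44)))/((57 + 2) + 44) = -18150 + (2/25)*(-82)*(2050 + (59 + 44)*(13 + 25*(59 + 44)))/(59 + 44) = -18150 + (2/25)*(-82)*(2050 + 103*(13 + 25*103))/103 = -18150 + (2/25)*(-82)*(1/103)*(2050 + 103*(13 + 2575)) = -18150 + (2/25)*(-82)*(1/103)*(2050 + 103*2588) = -18150 + (2/25)*(-82)*(1/103)*(2050 + 266564) = -18150 + (2/25)*(-82)*(1/103)*268614 = -18150 - 44052696/2575 = -90788946/2575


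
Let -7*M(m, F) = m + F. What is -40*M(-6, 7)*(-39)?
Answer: -1560/7 ≈ -222.86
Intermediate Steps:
M(m, F) = -F/7 - m/7 (M(m, F) = -(m + F)/7 = -(F + m)/7 = -F/7 - m/7)
-40*M(-6, 7)*(-39) = -40*(-1/7*7 - 1/7*(-6))*(-39) = -40*(-1 + 6/7)*(-39) = -40*(-1/7)*(-39) = (40/7)*(-39) = -1560/7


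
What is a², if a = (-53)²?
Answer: 7890481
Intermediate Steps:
a = 2809
a² = 2809² = 7890481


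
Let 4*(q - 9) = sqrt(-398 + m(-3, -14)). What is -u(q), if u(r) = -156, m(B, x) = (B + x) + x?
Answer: 156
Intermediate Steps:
m(B, x) = B + 2*x
q = 9 + I*sqrt(429)/4 (q = 9 + sqrt(-398 + (-3 + 2*(-14)))/4 = 9 + sqrt(-398 + (-3 - 28))/4 = 9 + sqrt(-398 - 31)/4 = 9 + sqrt(-429)/4 = 9 + (I*sqrt(429))/4 = 9 + I*sqrt(429)/4 ≈ 9.0 + 5.1781*I)
-u(q) = -1*(-156) = 156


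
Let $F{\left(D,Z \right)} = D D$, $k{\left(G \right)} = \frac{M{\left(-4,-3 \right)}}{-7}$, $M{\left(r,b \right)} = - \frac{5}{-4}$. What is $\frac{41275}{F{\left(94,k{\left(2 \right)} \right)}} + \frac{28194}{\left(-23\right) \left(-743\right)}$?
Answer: $\frac{954470659}{150998404} \approx 6.3211$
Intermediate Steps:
$M{\left(r,b \right)} = \frac{5}{4}$ ($M{\left(r,b \right)} = \left(-5\right) \left(- \frac{1}{4}\right) = \frac{5}{4}$)
$k{\left(G \right)} = - \frac{5}{28}$ ($k{\left(G \right)} = \frac{5}{4 \left(-7\right)} = \frac{5}{4} \left(- \frac{1}{7}\right) = - \frac{5}{28}$)
$F{\left(D,Z \right)} = D^{2}$
$\frac{41275}{F{\left(94,k{\left(2 \right)} \right)}} + \frac{28194}{\left(-23\right) \left(-743\right)} = \frac{41275}{94^{2}} + \frac{28194}{\left(-23\right) \left(-743\right)} = \frac{41275}{8836} + \frac{28194}{17089} = \frac{954470659}{150998404}$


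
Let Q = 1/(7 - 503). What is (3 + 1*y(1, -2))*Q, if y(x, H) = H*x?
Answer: -1/496 ≈ -0.0020161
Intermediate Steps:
Q = -1/496 (Q = 1/(-496) = -1/496 ≈ -0.0020161)
(3 + 1*y(1, -2))*Q = (3 + 1*(-2*1))*(-1/496) = (3 + 1*(-2))*(-1/496) = (3 - 2)*(-1/496) = 1*(-1/496) = -1/496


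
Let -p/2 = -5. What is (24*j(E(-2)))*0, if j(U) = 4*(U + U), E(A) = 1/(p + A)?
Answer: 0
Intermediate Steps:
p = 10 (p = -2*(-5) = 10)
E(A) = 1/(10 + A)
j(U) = 8*U (j(U) = 4*(2*U) = 8*U)
(24*j(E(-2)))*0 = (24*(8/(10 - 2)))*0 = (24*(8/8))*0 = (24*(8*(1/8)))*0 = (24*1)*0 = 24*0 = 0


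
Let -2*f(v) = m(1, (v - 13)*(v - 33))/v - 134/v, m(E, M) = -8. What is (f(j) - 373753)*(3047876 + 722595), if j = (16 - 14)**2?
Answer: -5636631687211/4 ≈ -1.4092e+12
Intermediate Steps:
j = 4 (j = 2**2 = 4)
f(v) = 71/v (f(v) = -(-8/v - 134/v)/2 = -(-71)/v = 71/v)
(f(j) - 373753)*(3047876 + 722595) = (71/4 - 373753)*(3047876 + 722595) = (71*(1/4) - 373753)*3770471 = (71/4 - 373753)*3770471 = -1494941/4*3770471 = -5636631687211/4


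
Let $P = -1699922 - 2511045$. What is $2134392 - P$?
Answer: $6345359$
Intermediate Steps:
$P = -4210967$
$2134392 - P = 2134392 - -4210967 = 2134392 + 4210967 = 6345359$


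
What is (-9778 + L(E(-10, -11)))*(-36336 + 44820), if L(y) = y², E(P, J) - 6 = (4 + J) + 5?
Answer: -82820808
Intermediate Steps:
E(P, J) = 15 + J (E(P, J) = 6 + ((4 + J) + 5) = 6 + (9 + J) = 15 + J)
(-9778 + L(E(-10, -11)))*(-36336 + 44820) = (-9778 + (15 - 11)²)*(-36336 + 44820) = (-9778 + 4²)*8484 = (-9778 + 16)*8484 = -9762*8484 = -82820808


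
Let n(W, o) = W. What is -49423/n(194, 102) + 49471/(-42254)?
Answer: -524479204/2049319 ≈ -255.93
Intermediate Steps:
-49423/n(194, 102) + 49471/(-42254) = -49423/194 + 49471/(-42254) = -49423*1/194 + 49471*(-1/42254) = -49423/194 - 49471/42254 = -524479204/2049319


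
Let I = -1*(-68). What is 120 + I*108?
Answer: 7464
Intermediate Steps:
I = 68
120 + I*108 = 120 + 68*108 = 120 + 7344 = 7464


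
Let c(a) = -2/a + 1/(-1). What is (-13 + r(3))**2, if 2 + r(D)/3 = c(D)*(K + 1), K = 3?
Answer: 1521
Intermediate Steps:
c(a) = -1 - 2/a (c(a) = -2/a + 1*(-1) = -2/a - 1 = -1 - 2/a)
r(D) = -6 + 12*(-2 - D)/D (r(D) = -6 + 3*(((-2 - D)/D)*(3 + 1)) = -6 + 3*(((-2 - D)/D)*4) = -6 + 3*(4*(-2 - D)/D) = -6 + 12*(-2 - D)/D)
(-13 + r(3))**2 = (-13 + (-18 - 24/3))**2 = (-13 + (-18 - 24*1/3))**2 = (-13 + (-18 - 8))**2 = (-13 - 26)**2 = (-39)**2 = 1521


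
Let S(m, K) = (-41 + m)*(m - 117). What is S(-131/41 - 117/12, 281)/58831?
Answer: 188538417/1582318576 ≈ 0.11915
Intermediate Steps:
S(m, K) = (-117 + m)*(-41 + m) (S(m, K) = (-41 + m)*(-117 + m) = (-117 + m)*(-41 + m))
S(-131/41 - 117/12, 281)/58831 = (4797 + (-131/41 - 117/12)**2 - 158*(-131/41 - 117/12))/58831 = (4797 + (-131*1/41 - 117*1/12)**2 - 158*(-131*1/41 - 117*1/12))*(1/58831) = (4797 + (-131/41 - 39/4)**2 - 158*(-131/41 - 39/4))*(1/58831) = (4797 + (-2123/164)**2 - 158*(-2123/164))*(1/58831) = (4797 + 4507129/26896 + 167717/82)*(1/58831) = (188538417/26896)*(1/58831) = 188538417/1582318576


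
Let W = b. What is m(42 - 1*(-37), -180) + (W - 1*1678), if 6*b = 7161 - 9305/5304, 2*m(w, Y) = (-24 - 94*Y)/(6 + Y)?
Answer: -492221149/922896 ≈ -533.34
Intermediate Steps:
m(w, Y) = (-24 - 94*Y)/(2*(6 + Y)) (m(w, Y) = ((-24 - 94*Y)/(6 + Y))/2 = (-24 - 94*Y)/(2*(6 + Y)))
b = 37972639/31824 (b = (7161 - 9305/5304)/6 = (⅙)*(37972639/5304) = 37972639/31824 ≈ 1193.2)
W = 37972639/31824 ≈ 1193.2
m(42 - 1*(-37), -180) + (W - 1*1678) = (-12 - 47*(-180))/(6 - 180) + (37972639/31824 - 1*1678) = (-12 + 8460)/(-174) + (37972639/31824 - 1678) = -1/174*8448 - 15428033/31824 = -1408/29 - 15428033/31824 = -492221149/922896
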